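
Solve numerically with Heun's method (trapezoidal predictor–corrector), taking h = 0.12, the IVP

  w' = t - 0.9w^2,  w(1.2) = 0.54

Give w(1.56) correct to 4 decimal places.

Heun: k1 = f(t_n, w_n); k2 = f(t_n + h, w_n + h·k1); w_{n+1} = w_n + (h/2)·(k1 + k2).
t=1.200000, w=0.540000:
  k1 = f(1.200000, 0.540000) = 0.937560
  k2 = f(1.320000, 0.652507) = 0.936811
  w ← 0.540000 + (0.12/2)·(0.937560 + 0.936811) = 0.652462
t=1.320000, w=0.652462:
  k1 = f(1.320000, 0.652462) = 0.936864
  k2 = f(1.440000, 0.764886) = 0.913455
  w ← 0.652462 + (0.12/2)·(0.936864 + 0.913455) = 0.763481
t=1.440000, w=0.763481:
  k1 = f(1.440000, 0.763481) = 0.915387
  k2 = f(1.560000, 0.873328) = 0.873569
  w ← 0.763481 + (0.12/2)·(0.915387 + 0.873569) = 0.870819
w(1.56) ≈ 0.8708

0.8708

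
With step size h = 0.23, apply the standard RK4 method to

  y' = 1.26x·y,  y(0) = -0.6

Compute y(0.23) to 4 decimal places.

RK4: k1 = f(x_n, y_n); k2 = f(x_n + h/2, y_n + (h/2)·k1); k3 = f(x_n + h/2, y_n + (h/2)·k2); k4 = f(x_n + h, y_n + h·k3); y_{n+1} = y_n + (h/6)·(k1 + 2k2 + 2k3 + k4).
x=0.000000, y=-0.600000:
  k1 = f(0.000000, -0.600000) = 0.000000
  k2 = f(0.115000, -0.600000) = -0.086940
  k3 = f(0.115000, -0.609998) = -0.088389
  k4 = f(0.230000, -0.620329) = -0.179771
  y ← -0.600000 + (0.23/6)·(k1 + 2k2 + 2k3 + k4) = -0.620333
y(0.23) ≈ -0.6203

-0.6203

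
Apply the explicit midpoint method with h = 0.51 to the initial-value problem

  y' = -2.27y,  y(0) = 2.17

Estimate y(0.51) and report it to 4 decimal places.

1.1120

Midpoint: k1 = f(t_n, y_n); k2 = f(t_n + h/2, y_n + (h/2)·k1); y_{n+1} = y_n + h·k2.
t=0.000000, y=2.170000:
  k1 = f(0.000000, 2.170000) = -4.925900
  k2 = f(0.255000, 0.913895) = -2.074543
  y ← 2.170000 + 0.51·(-2.074543) = 1.111983
y(0.51) ≈ 1.1120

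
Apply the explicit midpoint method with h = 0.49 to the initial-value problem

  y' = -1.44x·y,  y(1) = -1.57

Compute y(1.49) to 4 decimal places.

-0.6774

Midpoint: k1 = f(x_n, y_n); k2 = f(x_n + h/2, y_n + (h/2)·k1); y_{n+1} = y_n + h·k2.
x=1.000000, y=-1.570000:
  k1 = f(1.000000, -1.570000) = 2.260800
  k2 = f(1.245000, -1.016104) = 1.821671
  y ← -1.570000 + 0.49·1.821671 = -0.677381
y(1.49) ≈ -0.6774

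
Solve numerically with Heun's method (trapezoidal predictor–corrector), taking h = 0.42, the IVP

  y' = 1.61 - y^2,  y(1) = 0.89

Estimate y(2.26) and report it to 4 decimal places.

Heun: k1 = f(t_n, y_n); k2 = f(t_n + h, y_n + h·k1); y_{n+1} = y_n + (h/2)·(k1 + k2).
t=1.000000, y=0.890000:
  k1 = f(1.000000, 0.890000) = 0.817900
  k2 = f(1.420000, 1.233518) = 0.088433
  y ← 0.890000 + (0.42/2)·(0.817900 + 0.088433) = 1.080330
t=1.420000, y=1.080330:
  k1 = f(1.420000, 1.080330) = 0.442887
  k2 = f(1.840000, 1.266343) = 0.006376
  y ← 1.080330 + (0.42/2)·(0.442887 + 0.006376) = 1.174675
t=1.840000, y=1.174675:
  k1 = f(1.840000, 1.174675) = 0.230138
  k2 = f(2.260000, 1.271333) = -0.006288
  y ← 1.174675 + (0.42/2)·(0.230138 + (-0.006288)) = 1.221684
y(2.26) ≈ 1.2217

1.2217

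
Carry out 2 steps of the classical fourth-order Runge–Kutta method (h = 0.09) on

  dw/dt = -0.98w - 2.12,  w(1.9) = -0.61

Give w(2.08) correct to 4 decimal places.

-0.8612

RK4: k1 = f(t_n, w_n); k2 = f(t_n + h/2, w_n + (h/2)·k1); k3 = f(t_n + h/2, w_n + (h/2)·k2); k4 = f(t_n + h, w_n + h·k3); w_{n+1} = w_n + (h/6)·(k1 + 2k2 + 2k3 + k4).
t=1.900000, w=-0.610000:
  k1 = f(1.900000, -0.610000) = -1.522200
  k2 = f(1.945000, -0.678499) = -1.455071
  k3 = f(1.945000, -0.675478) = -1.458031
  k4 = f(1.990000, -0.741223) = -1.393602
  w ← -0.610000 + (0.09/6)·(k1 + 2k2 + 2k3 + k4) = -0.741130
t=1.990000, w=-0.741130:
  k1 = f(1.990000, -0.741130) = -1.393693
  k2 = f(2.035000, -0.803846) = -1.332231
  k3 = f(2.035000, -0.801080) = -1.334941
  k4 = f(2.080000, -0.861275) = -1.275951
  w ← -0.741130 + (0.09/6)·(k1 + 2k2 + 2k3 + k4) = -0.861190
w(2.08) ≈ -0.8612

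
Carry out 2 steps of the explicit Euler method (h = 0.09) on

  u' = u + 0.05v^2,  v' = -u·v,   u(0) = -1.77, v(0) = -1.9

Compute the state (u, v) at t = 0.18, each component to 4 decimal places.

Euler on (u,v): u_{n+1} = u_n + h·u', v_{n+1} = v_n + h·v'.
0.000000: (-1.770000, -1.900000); f=(-1.589500, -3.363000) → (-1.913055, -2.202670)
0.090000: (-1.913055, -2.202670); f=(-1.670467, -4.213829) → (-2.063397, -2.581915)
(u(0.18), v(0.18)) ≈ (-2.0634, -2.5819)

-2.0634, -2.5819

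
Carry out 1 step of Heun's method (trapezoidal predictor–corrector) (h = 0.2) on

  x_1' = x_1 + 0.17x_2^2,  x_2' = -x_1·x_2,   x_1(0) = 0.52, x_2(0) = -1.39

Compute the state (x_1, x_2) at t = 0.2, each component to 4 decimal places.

Heun on (x_1,x_2): k1 = f(t_n, state_n); k2 = f(t_n + h, state_n + h·k1); state_{n+1} = state_n + (h/2)·(k1 + k2).
0.000000: (0.520000, -1.390000)
  k1 = (0.848457, 0.722800)
  predictor → (0.689691, -1.245440)
  k2 = (0.953382, 0.858969)
  → (0.700184, -1.231823)
(x_1(0.2), x_2(0.2)) ≈ (0.7002, -1.2318)

0.7002, -1.2318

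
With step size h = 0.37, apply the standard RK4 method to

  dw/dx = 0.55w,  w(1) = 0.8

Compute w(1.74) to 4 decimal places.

RK4: k1 = f(x_n, w_n); k2 = f(x_n + h/2, w_n + (h/2)·k1); k3 = f(x_n + h/2, w_n + (h/2)·k2); k4 = f(x_n + h, w_n + h·k3); w_{n+1} = w_n + (h/6)·(k1 + 2k2 + 2k3 + k4).
x=1.000000, w=0.800000:
  k1 = f(1.000000, 0.800000) = 0.440000
  k2 = f(1.185000, 0.881400) = 0.484770
  k3 = f(1.185000, 0.889682) = 0.489325
  k4 = f(1.370000, 0.981050) = 0.539578
  w ← 0.800000 + (0.37/6)·(k1 + 2k2 + 2k3 + k4) = 0.980546
x=1.370000, w=0.980546:
  k1 = f(1.370000, 0.980546) = 0.539300
  k2 = f(1.555000, 1.080316) = 0.594174
  k3 = f(1.555000, 1.090468) = 0.599757
  k4 = f(1.740000, 1.202456) = 0.661351
  w ← 0.980546 + (0.37/6)·(k1 + 2k2 + 2k3 + k4) = 1.201837
w(1.74) ≈ 1.2018

1.2018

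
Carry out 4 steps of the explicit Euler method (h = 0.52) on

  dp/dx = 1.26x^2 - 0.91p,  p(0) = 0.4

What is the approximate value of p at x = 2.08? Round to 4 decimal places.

2.0478

Euler: p_{n+1} = p_n + h·f(x_n, p_n).
x=0.000000, p=0.400000: f=-0.364000 → p ← 0.400000 + 0.52·(-0.364000) = 0.210720
x=0.520000, p=0.210720: f=0.148949 → p ← 0.210720 + 0.52·0.148949 = 0.288173
x=1.040000, p=0.288173: f=1.100578 → p ← 0.288173 + 0.52·1.100578 = 0.860474
x=1.560000, p=0.860474: f=2.283305 → p ← 0.860474 + 0.52·2.283305 = 2.047792
p(2.08) ≈ 2.0478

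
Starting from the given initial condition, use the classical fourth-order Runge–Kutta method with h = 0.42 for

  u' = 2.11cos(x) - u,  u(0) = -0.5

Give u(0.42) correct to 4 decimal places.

0.3715

RK4: k1 = f(x_n, u_n); k2 = f(x_n + h/2, u_n + (h/2)·k1); k3 = f(x_n + h/2, u_n + (h/2)·k2); k4 = f(x_n + h, u_n + h·k3); u_{n+1} = u_n + (h/6)·(k1 + 2k2 + 2k3 + k4).
x=0.000000, u=-0.500000:
  k1 = f(0.000000, -0.500000) = 2.610000
  k2 = f(0.210000, 0.048100) = 2.015545
  k3 = f(0.210000, -0.076736) = 2.140381
  k4 = f(0.420000, 0.398960) = 1.527658
  u ← -0.500000 + (0.42/6)·(k1 + 2k2 + 2k3 + k4) = 0.371466
u(0.42) ≈ 0.3715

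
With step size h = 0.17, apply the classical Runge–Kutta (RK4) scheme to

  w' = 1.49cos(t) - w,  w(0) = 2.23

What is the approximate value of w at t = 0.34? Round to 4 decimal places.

2.0078

RK4: k1 = f(t_n, w_n); k2 = f(t_n + h/2, w_n + (h/2)·k1); k3 = f(t_n + h/2, w_n + (h/2)·k2); k4 = f(t_n + h, w_n + h·k3); w_{n+1} = w_n + (h/6)·(k1 + 2k2 + 2k3 + k4).
t=0.000000, w=2.230000:
  k1 = f(0.000000, 2.230000) = -0.740000
  k2 = f(0.085000, 2.167100) = -0.682479
  k3 = f(0.085000, 2.171989) = -0.687369
  k4 = f(0.170000, 2.113147) = -0.644626
  w ← 2.230000 + (0.17/6)·(k1 + 2k2 + 2k3 + k4) = 2.113144
t=0.170000, w=2.113144:
  k1 = f(0.170000, 2.113144) = -0.644623
  k2 = f(0.255000, 2.058351) = -0.616533
  k3 = f(0.255000, 2.060739) = -0.618921
  k4 = f(0.340000, 2.007928) = -0.603223
  w ← 2.113144 + (0.17/6)·(k1 + 2k2 + 2k3 + k4) = 2.007780
w(0.34) ≈ 2.0078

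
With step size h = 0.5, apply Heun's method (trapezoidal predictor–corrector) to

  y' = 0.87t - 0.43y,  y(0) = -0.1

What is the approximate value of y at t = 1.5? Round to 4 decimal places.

0.7600

Heun: k1 = f(t_n, y_n); k2 = f(t_n + h, y_n + h·k1); y_{n+1} = y_n + (h/2)·(k1 + k2).
t=0.000000, y=-0.100000:
  k1 = f(0.000000, -0.100000) = 0.043000
  k2 = f(0.500000, -0.078500) = 0.468755
  y ← -0.100000 + (0.5/2)·(0.043000 + 0.468755) = 0.027939
t=0.500000, y=0.027939:
  k1 = f(0.500000, 0.027939) = 0.422986
  k2 = f(1.000000, 0.239432) = 0.767044
  y ← 0.027939 + (0.5/2)·(0.422986 + 0.767044) = 0.325446
t=1.000000, y=0.325446:
  k1 = f(1.000000, 0.325446) = 0.730058
  k2 = f(1.500000, 0.690475) = 1.008096
  y ← 0.325446 + (0.5/2)·(0.730058 + 1.008096) = 0.759985
y(1.5) ≈ 0.7600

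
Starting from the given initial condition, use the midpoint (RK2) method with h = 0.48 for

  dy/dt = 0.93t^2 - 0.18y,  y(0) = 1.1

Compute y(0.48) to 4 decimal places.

Midpoint: k1 = f(t_n, y_n); k2 = f(t_n + h/2, y_n + (h/2)·k1); y_{n+1} = y_n + h·k2.
t=0.000000, y=1.100000:
  k1 = f(0.000000, 1.100000) = -0.198000
  k2 = f(0.240000, 1.052480) = -0.135878
  y ← 1.100000 + 0.48·(-0.135878) = 1.034778
y(0.48) ≈ 1.0348

1.0348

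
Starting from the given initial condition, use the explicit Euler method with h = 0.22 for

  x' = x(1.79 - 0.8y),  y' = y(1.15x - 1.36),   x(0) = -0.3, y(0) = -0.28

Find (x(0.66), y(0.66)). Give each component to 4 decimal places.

-0.8708, -0.0564

Euler on (x,y): x_{n+1} = x_n + h·x', y_{n+1} = y_n + h·y'.
0.000000: (-0.300000, -0.280000); f=(-0.604200, 0.477400) → (-0.432924, -0.174972)
0.220000: (-0.432924, -0.174972); f=(-0.835534, 0.325074) → (-0.616741, -0.103456)
0.440000: (-0.616741, -0.103456); f=(-1.155011, 0.214076) → (-0.870844, -0.056359)
(x(0.66), y(0.66)) ≈ (-0.8708, -0.0564)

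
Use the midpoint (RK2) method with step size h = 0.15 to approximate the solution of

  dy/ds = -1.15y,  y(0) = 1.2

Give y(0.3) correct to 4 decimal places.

0.8515

Midpoint: k1 = f(s_n, y_n); k2 = f(s_n + h/2, y_n + (h/2)·k1); y_{n+1} = y_n + h·k2.
s=0.000000, y=1.200000:
  k1 = f(0.000000, 1.200000) = -1.380000
  k2 = f(0.075000, 1.096500) = -1.260975
  y ← 1.200000 + 0.15·(-1.260975) = 1.010854
s=0.150000, y=1.010854:
  k1 = f(0.150000, 1.010854) = -1.162482
  k2 = f(0.225000, 0.923668) = -1.062218
  y ← 1.010854 + 0.15·(-1.062218) = 0.851521
y(0.3) ≈ 0.8515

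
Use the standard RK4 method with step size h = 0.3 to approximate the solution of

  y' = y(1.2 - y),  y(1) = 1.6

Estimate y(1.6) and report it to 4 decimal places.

RK4: k1 = f(t_n, y_n); k2 = f(t_n + h/2, y_n + (h/2)·k1); k3 = f(t_n + h/2, y_n + (h/2)·k2); k4 = f(t_n + h, y_n + h·k3); y_{n+1} = y_n + (h/6)·(k1 + 2k2 + 2k3 + k4).
t=1.000000, y=1.600000:
  k1 = f(1.000000, 1.600000) = -0.640000
  k2 = f(1.150000, 1.504000) = -0.457216
  k3 = f(1.150000, 1.531418) = -0.507539
  k4 = f(1.300000, 1.447738) = -0.358660
  y ← 1.600000 + (0.3/6)·(k1 + 2k2 + 2k3 + k4) = 1.453592
t=1.300000, y=1.453592:
  k1 = f(1.300000, 1.453592) = -0.368618
  k2 = f(1.450000, 1.398299) = -0.277281
  k3 = f(1.450000, 1.411999) = -0.299343
  k4 = f(1.600000, 1.363789) = -0.223373
  y ← 1.453592 + (0.3/6)·(k1 + 2k2 + 2k3 + k4) = 1.366330
y(1.6) ≈ 1.3663

1.3663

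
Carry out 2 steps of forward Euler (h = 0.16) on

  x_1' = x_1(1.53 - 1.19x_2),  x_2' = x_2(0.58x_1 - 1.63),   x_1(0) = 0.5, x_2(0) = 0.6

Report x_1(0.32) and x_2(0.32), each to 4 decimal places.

0.6529, 0.3732

Euler on (x_1,x_2): x_1_{n+1} = x_1_n + h·x_1', x_2_{n+1} = x_2_n + h·x_2'.
0.000000: (0.500000, 0.600000); f=(0.408000, -0.804000) → (0.565280, 0.471360)
0.160000: (0.565280, 0.471360); f=(0.547802, -0.613776) → (0.652928, 0.373156)
(x_1(0.32), x_2(0.32)) ≈ (0.6529, 0.3732)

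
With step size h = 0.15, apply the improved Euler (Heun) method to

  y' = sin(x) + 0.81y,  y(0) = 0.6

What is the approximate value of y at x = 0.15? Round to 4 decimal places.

0.6885

Heun: k1 = f(x_n, y_n); k2 = f(x_n + h, y_n + h·k1); y_{n+1} = y_n + (h/2)·(k1 + k2).
x=0.000000, y=0.600000:
  k1 = f(0.000000, 0.600000) = 0.486000
  k2 = f(0.150000, 0.672900) = 0.694487
  y ← 0.600000 + (0.15/2)·(0.486000 + 0.694487) = 0.688537
y(0.15) ≈ 0.6885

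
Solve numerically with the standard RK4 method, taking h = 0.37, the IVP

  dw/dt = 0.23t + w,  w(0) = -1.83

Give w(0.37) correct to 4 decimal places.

RK4: k1 = f(t_n, w_n); k2 = f(t_n + h/2, w_n + (h/2)·k1); k3 = f(t_n + h/2, w_n + (h/2)·k2); k4 = f(t_n + h, w_n + h·k3); w_{n+1} = w_n + (h/6)·(k1 + 2k2 + 2k3 + k4).
t=0.000000, w=-1.830000:
  k1 = f(0.000000, -1.830000) = -1.830000
  k2 = f(0.185000, -2.168550) = -2.126000
  k3 = f(0.185000, -2.223310) = -2.180760
  k4 = f(0.370000, -2.636881) = -2.551781
  w ← -1.830000 + (0.37/6)·(k1 + 2k2 + 2k3 + k4) = -2.631377
w(0.37) ≈ -2.6314

-2.6314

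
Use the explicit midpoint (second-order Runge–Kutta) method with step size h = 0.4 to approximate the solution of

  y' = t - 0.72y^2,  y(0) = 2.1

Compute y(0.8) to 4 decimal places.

Midpoint: k1 = f(t_n, y_n); k2 = f(t_n + h/2, y_n + (h/2)·k1); y_{n+1} = y_n + h·k2.
t=0.000000, y=2.100000:
  k1 = f(0.000000, 2.100000) = -3.175200
  k2 = f(0.200000, 1.464960) = -1.345198
  y ← 2.100000 + 0.4·(-1.345198) = 1.561921
t=0.400000, y=1.561921:
  k1 = f(0.400000, 1.561921) = -1.356510
  k2 = f(0.600000, 1.290619) = -0.599302
  y ← 1.561921 + 0.4·(-0.599302) = 1.322200
y(0.8) ≈ 1.3222

1.3222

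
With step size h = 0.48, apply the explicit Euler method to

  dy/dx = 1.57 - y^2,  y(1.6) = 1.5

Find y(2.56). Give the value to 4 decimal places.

Euler: y_{n+1} = y_n + h·f(x_n, y_n).
x=1.600000, y=1.500000: f=-0.680000 → y ← 1.500000 + 0.48·(-0.680000) = 1.173600
x=2.080000, y=1.173600: f=0.192663 → y ← 1.173600 + 0.48·0.192663 = 1.266078
y(2.56) ≈ 1.2661

1.2661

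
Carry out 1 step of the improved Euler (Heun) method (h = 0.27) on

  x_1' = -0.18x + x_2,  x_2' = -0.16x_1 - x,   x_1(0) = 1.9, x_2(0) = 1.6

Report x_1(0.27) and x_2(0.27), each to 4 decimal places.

2.3144, 1.4721

Heun on (x_1,x_2): k1 = f(x_n, state_n); k2 = f(x_n + h, state_n + h·k1); state_{n+1} = state_n + (h/2)·(k1 + k2).
0.000000: (1.900000, 1.600000)
  k1 = (1.600000, -0.304000)
  predictor → (2.332000, 1.517920)
  k2 = (1.469320, -0.643120)
  → (2.314358, 1.472139)
(x_1(0.27), x_2(0.27)) ≈ (2.3144, 1.4721)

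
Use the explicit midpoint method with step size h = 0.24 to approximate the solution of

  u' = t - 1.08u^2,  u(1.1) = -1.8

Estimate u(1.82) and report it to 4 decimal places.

-24.0863

Midpoint: k1 = f(t_n, u_n); k2 = f(t_n + h/2, u_n + (h/2)·k1); u_{n+1} = u_n + h·k2.
t=1.100000, u=-1.800000:
  k1 = f(1.100000, -1.800000) = -2.399200
  k2 = f(1.220000, -2.087904) = -3.488091
  u ← -1.800000 + 0.24·(-3.488091) = -2.637142
t=1.340000, u=-2.637142:
  k1 = f(1.340000, -2.637142) = -6.170878
  k2 = f(1.460000, -3.377647) = -10.861180
  u ← -2.637142 + 0.24·(-10.861180) = -5.243825
t=1.580000, u=-5.243825:
  k1 = f(1.580000, -5.243825) = -28.117515
  k2 = f(1.700000, -8.617927) = -78.510154
  u ← -5.243825 + 0.24·(-78.510154) = -24.086262
u(1.82) ≈ -24.0863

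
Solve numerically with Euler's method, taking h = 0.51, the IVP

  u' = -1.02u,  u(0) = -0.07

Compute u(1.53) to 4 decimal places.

-0.0077

Euler: u_{n+1} = u_n + h·f(t_n, u_n).
t=0.000000, u=-0.070000: f=0.071400 → u ← -0.070000 + 0.51·0.071400 = -0.033586
t=0.510000, u=-0.033586: f=0.034258 → u ← -0.033586 + 0.51·0.034258 = -0.016115
t=1.020000, u=-0.016115: f=0.016437 → u ← -0.016115 + 0.51·0.016437 = -0.007732
u(1.53) ≈ -0.0077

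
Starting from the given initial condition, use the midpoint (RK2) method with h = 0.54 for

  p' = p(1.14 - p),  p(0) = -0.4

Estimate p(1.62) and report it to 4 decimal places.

-26.8569

Midpoint: k1 = f(s_n, p_n); k2 = f(s_n + h/2, p_n + (h/2)·k1); p_{n+1} = p_n + h·k2.
s=0.000000, p=-0.400000:
  k1 = f(0.000000, -0.400000) = -0.616000
  k2 = f(0.270000, -0.566320) = -0.966323
  p ← -0.400000 + 0.54·(-0.966323) = -0.921814
s=0.540000, p=-0.921814:
  k1 = f(0.540000, -0.921814) = -1.900610
  k2 = f(0.810000, -1.434979) = -3.695042
  p ← -0.921814 + 0.54·(-3.695042) = -2.917137
s=1.080000, p=-2.917137:
  k1 = f(1.080000, -2.917137) = -11.835226
  k2 = f(1.350000, -6.112648) = -44.332888
  p ← -2.917137 + 0.54·(-44.332888) = -26.856897
p(1.62) ≈ -26.8569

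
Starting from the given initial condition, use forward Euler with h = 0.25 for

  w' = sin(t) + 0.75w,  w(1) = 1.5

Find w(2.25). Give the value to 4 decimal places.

Euler: w_{n+1} = w_n + h·f(t_n, w_n).
t=1.000000, w=1.500000: f=1.966471 → w ← 1.500000 + 0.25·1.966471 = 1.991618
t=1.250000, w=1.991618: f=2.442698 → w ← 1.991618 + 0.25·2.442698 = 2.602292
t=1.500000, w=2.602292: f=2.949214 → w ← 2.602292 + 0.25·2.949214 = 3.339596
t=1.750000, w=3.339596: f=3.488683 → w ← 3.339596 + 0.25·3.488683 = 4.211766
t=2.000000, w=4.211766: f=4.068122 → w ← 4.211766 + 0.25·4.068122 = 5.228797
w(2.25) ≈ 5.2288

5.2288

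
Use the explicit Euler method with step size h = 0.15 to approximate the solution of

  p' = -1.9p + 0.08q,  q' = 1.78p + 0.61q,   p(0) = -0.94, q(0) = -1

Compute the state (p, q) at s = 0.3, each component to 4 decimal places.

-0.5052, -1.6480

Euler on (p,q): p_{n+1} = p_n + h·p', q_{n+1} = q_n + h·q'.
0.000000: (-0.940000, -1.000000); f=(1.706000, -2.283200) → (-0.684100, -1.342480)
0.150000: (-0.684100, -1.342480); f=(1.192392, -2.036611) → (-0.505241, -1.647972)
(p(0.3), q(0.3)) ≈ (-0.5052, -1.6480)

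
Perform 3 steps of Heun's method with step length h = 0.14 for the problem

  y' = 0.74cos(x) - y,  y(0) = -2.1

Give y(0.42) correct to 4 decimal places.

-1.1376

Heun: k1 = f(x_n, y_n); k2 = f(x_n + h, y_n + h·k1); y_{n+1} = y_n + (h/2)·(k1 + k2).
x=0.000000, y=-2.100000:
  k1 = f(0.000000, -2.100000) = 2.840000
  k2 = f(0.140000, -1.702400) = 2.435160
  y ← -2.100000 + (0.14/2)·(2.840000 + 2.435160) = -1.730739
x=0.140000, y=-1.730739:
  k1 = f(0.140000, -1.730739) = 2.463499
  k2 = f(0.280000, -1.385849) = 2.097030
  y ← -1.730739 + (0.14/2)·(2.463499 + 2.097030) = -1.411502
x=0.280000, y=-1.411502:
  k1 = f(0.280000, -1.411502) = 2.122683
  k2 = f(0.420000, -1.114326) = 1.790012
  y ← -1.411502 + (0.14/2)·(2.122683 + 1.790012) = -1.137613
y(0.42) ≈ -1.1376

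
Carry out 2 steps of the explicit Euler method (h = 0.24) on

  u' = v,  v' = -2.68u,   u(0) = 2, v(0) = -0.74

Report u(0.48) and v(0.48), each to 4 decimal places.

1.3361, -3.1986

Euler on (u,v): u_{n+1} = u_n + h·u', v_{n+1} = v_n + h·v'.
0.000000: (2.000000, -0.740000); f=(-0.740000, -5.360000) → (1.822400, -2.026400)
0.240000: (1.822400, -2.026400); f=(-2.026400, -4.884032) → (1.336064, -3.198568)
(u(0.48), v(0.48)) ≈ (1.3361, -3.1986)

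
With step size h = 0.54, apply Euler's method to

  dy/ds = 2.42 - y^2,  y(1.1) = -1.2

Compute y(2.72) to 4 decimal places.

Euler: y_{n+1} = y_n + h·f(s_n, y_n).
s=1.100000, y=-1.200000: f=0.980000 → y ← -1.200000 + 0.54·0.980000 = -0.670800
s=1.640000, y=-0.670800: f=1.970027 → y ← -0.670800 + 0.54·1.970027 = 0.393015
s=2.180000, y=0.393015: f=2.265539 → y ← 0.393015 + 0.54·2.265539 = 1.616406
y(2.72) ≈ 1.6164

1.6164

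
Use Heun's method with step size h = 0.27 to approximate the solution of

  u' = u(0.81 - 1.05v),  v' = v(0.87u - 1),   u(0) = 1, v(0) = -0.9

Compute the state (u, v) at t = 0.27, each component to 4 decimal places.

1.5795, -0.9173

Heun on (u,v): k1 = f(t_n, state_n); k2 = f(t_n + h, state_n + h·k1); state_{n+1} = state_n + (h/2)·(k1 + k2).
0.000000: (1.000000, -0.900000)
  k1 = (1.755000, 0.117000)
  predictor → (1.473850, -0.868410)
  k2 = (2.537720, -0.245108)
  → (1.579517, -0.917295)
(u(0.27), v(0.27)) ≈ (1.5795, -0.9173)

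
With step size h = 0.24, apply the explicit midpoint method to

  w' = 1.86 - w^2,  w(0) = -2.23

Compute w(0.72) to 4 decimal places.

Midpoint: k1 = f(x_n, w_n); k2 = f(x_n + h/2, w_n + (h/2)·k1); w_{n+1} = w_n + h·k2.
x=0.000000, w=-2.230000:
  k1 = f(0.000000, -2.230000) = -3.112900
  k2 = f(0.120000, -2.603548) = -4.918462
  w ← -2.230000 + 0.24·(-4.918462) = -3.410431
x=0.240000, w=-3.410431:
  k1 = f(0.240000, -3.410431) = -9.771039
  k2 = f(0.360000, -4.582956) = -19.143482
  w ← -3.410431 + 0.24·(-19.143482) = -8.004867
x=0.480000, w=-8.004867:
  k1 = f(0.480000, -8.004867) = -62.217890
  k2 = f(0.600000, -15.471013) = -237.492257
  w ← -8.004867 + 0.24·(-237.492257) = -65.003008
w(0.72) ≈ -65.0030

-65.0030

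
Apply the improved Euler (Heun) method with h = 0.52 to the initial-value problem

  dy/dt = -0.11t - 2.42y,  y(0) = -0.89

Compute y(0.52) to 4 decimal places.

-0.4896

Heun: k1 = f(t_n, y_n); k2 = f(t_n + h, y_n + h·k1); y_{n+1} = y_n + (h/2)·(k1 + k2).
t=0.000000, y=-0.890000:
  k1 = f(0.000000, -0.890000) = 2.153800
  k2 = f(0.520000, 0.229976) = -0.613742
  y ← -0.890000 + (0.52/2)·(2.153800 + (-0.613742)) = -0.489585
y(0.52) ≈ -0.4896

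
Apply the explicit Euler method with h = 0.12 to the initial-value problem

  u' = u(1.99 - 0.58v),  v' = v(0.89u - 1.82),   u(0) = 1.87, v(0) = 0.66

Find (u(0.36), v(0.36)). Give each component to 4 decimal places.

3.1762, 0.7041

Euler on (u,v): u_{n+1} = u_n + h·u', v_{n+1} = v_n + h·v'.
0.000000: (1.870000, 0.660000); f=(3.005464, -0.102762) → (2.230656, 0.647669)
0.120000: (2.230656, 0.647669); f=(3.601064, 0.107049) → (2.662783, 0.660514)
0.240000: (2.662783, 0.660514); f=(4.278831, 0.363202) → (3.176243, 0.704099)
(u(0.36), v(0.36)) ≈ (3.1762, 0.7041)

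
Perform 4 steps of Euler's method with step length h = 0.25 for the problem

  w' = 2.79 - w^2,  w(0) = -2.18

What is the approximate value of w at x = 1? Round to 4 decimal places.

-16.7313

Euler: w_{n+1} = w_n + h·f(x_n, w_n).
x=0.000000, w=-2.180000: f=-1.962400 → w ← -2.180000 + 0.25·(-1.962400) = -2.670600
x=0.250000, w=-2.670600: f=-4.342104 → w ← -2.670600 + 0.25·(-4.342104) = -3.756126
x=0.500000, w=-3.756126: f=-11.318483 → w ← -3.756126 + 0.25·(-11.318483) = -6.585747
x=0.750000, w=-6.585747: f=-40.582062 → w ← -6.585747 + 0.25·(-40.582062) = -16.731262
w(1) ≈ -16.7313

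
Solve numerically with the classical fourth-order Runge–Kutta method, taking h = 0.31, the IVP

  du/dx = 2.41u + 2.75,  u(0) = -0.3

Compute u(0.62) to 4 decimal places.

2.5987

RK4: k1 = f(x_n, u_n); k2 = f(x_n + h/2, u_n + (h/2)·k1); k3 = f(x_n + h/2, u_n + (h/2)·k2); k4 = f(x_n + h, u_n + h·k3); u_{n+1} = u_n + (h/6)·(k1 + 2k2 + 2k3 + k4).
x=0.000000, u=-0.300000:
  k1 = f(0.000000, -0.300000) = 2.027000
  k2 = f(0.155000, 0.014185) = 2.784186
  k3 = f(0.155000, 0.131549) = 3.067033
  k4 = f(0.310000, 0.650780) = 4.318380
  u ← -0.300000 + (0.31/6)·(k1 + 2k2 + 2k3 + k4) = 0.632471
x=0.310000, u=0.632471:
  k1 = f(0.310000, 0.632471) = 4.274254
  k2 = f(0.465000, 1.294980) = 5.870902
  k3 = f(0.465000, 1.542460) = 6.467329
  k4 = f(0.620000, 2.637343) = 9.105996
  u ← 0.632471 + (0.31/6)·(k1 + 2k2 + 2k3 + k4) = 2.598734
u(0.62) ≈ 2.5987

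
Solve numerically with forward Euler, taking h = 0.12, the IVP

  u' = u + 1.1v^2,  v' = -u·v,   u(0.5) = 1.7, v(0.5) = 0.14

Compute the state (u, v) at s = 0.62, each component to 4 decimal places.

1.9066, 0.1114

Euler on (u,v): u_{n+1} = u_n + h·u', v_{n+1} = v_n + h·v'.
0.500000: (1.700000, 0.140000); f=(1.721560, -0.238000) → (1.906587, 0.111440)
(u(0.62), v(0.62)) ≈ (1.9066, 0.1114)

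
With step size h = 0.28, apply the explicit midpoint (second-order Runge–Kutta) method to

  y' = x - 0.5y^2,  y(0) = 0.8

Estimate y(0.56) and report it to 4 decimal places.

0.7965

Midpoint: k1 = f(x_n, y_n); k2 = f(x_n + h/2, y_n + (h/2)·k1); y_{n+1} = y_n + h·k2.
x=0.000000, y=0.800000:
  k1 = f(0.000000, 0.800000) = -0.320000
  k2 = f(0.140000, 0.755200) = -0.145164
  y ← 0.800000 + 0.28·(-0.145164) = 0.759354
x=0.280000, y=0.759354:
  k1 = f(0.280000, 0.759354) = -0.008309
  k2 = f(0.420000, 0.758191) = 0.132573
  y ← 0.759354 + 0.28·0.132573 = 0.796475
y(0.56) ≈ 0.7965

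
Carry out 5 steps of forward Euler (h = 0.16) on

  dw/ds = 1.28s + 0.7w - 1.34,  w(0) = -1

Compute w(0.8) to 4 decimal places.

-2.6744

Euler: w_{n+1} = w_n + h·f(s_n, w_n).
s=0.000000, w=-1.000000: f=-2.040000 → w ← -1.000000 + 0.16·(-2.040000) = -1.326400
s=0.160000, w=-1.326400: f=-2.063680 → w ← -1.326400 + 0.16·(-2.063680) = -1.656589
s=0.320000, w=-1.656589: f=-2.090012 → w ← -1.656589 + 0.16·(-2.090012) = -1.990991
s=0.480000, w=-1.990991: f=-2.119294 → w ← -1.990991 + 0.16·(-2.119294) = -2.330078
s=0.640000, w=-2.330078: f=-2.151854 → w ← -2.330078 + 0.16·(-2.151854) = -2.674374
w(0.8) ≈ -2.6744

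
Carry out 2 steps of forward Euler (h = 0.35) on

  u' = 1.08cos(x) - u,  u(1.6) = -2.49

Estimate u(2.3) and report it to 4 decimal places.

Euler: u_{n+1} = u_n + h·f(x_n, u_n).
x=1.600000, u=-2.490000: f=2.458465 → u ← -2.490000 + 0.35·2.458465 = -1.629537
x=1.950000, u=-1.629537: f=1.229742 → u ← -1.629537 + 0.35·1.229742 = -1.199128
u(2.3) ≈ -1.1991

-1.1991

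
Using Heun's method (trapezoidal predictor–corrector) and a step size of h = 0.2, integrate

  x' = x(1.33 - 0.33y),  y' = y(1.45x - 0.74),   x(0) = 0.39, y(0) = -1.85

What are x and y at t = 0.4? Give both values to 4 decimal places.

Heun on (x,y): k1 = f(t_n, state_n); k2 = f(t_n + h, state_n + h·k1); state_{n+1} = state_n + (h/2)·(k1 + k2).
0.000000: (0.390000, -1.850000)
  k1 = (0.756795, 0.322825)
  predictor → (0.541359, -1.785435)
  k2 = (1.038973, -0.080292)
  → (0.569577, -1.825747)
0.200000: (0.569577, -1.825747)
  k1 = (1.100705, -0.156807)
  predictor → (0.789718, -1.857108)
  k2 = (1.534300, -0.752297)
  → (0.833077, -1.916657)
(x(0.4), y(0.4)) ≈ (0.8331, -1.9167)

0.8331, -1.9167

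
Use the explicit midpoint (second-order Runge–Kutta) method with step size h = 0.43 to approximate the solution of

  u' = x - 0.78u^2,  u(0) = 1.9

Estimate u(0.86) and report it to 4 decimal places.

1.2409

Midpoint: k1 = f(x_n, u_n); k2 = f(x_n + h/2, u_n + (h/2)·k1); u_{n+1} = u_n + h·k2.
x=0.000000, u=1.900000:
  k1 = f(0.000000, 1.900000) = -2.815800
  k2 = f(0.215000, 1.294603) = -1.092278
  u ← 1.900000 + 0.43·(-1.092278) = 1.430321
x=0.430000, u=1.430321:
  k1 = f(0.430000, 1.430321) = -1.165737
  k2 = f(0.645000, 1.179687) = -0.440496
  u ← 1.430321 + 0.43·(-0.440496) = 1.240907
u(0.86) ≈ 1.2409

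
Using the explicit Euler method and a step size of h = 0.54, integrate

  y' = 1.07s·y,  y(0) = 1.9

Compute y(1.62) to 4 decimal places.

4.0484

Euler: y_{n+1} = y_n + h·f(s_n, y_n).
s=0.000000, y=1.900000: f=0.000000 → y ← 1.900000 + 0.54·0.000000 = 1.900000
s=0.540000, y=1.900000: f=1.097820 → y ← 1.900000 + 0.54·1.097820 = 2.492823
s=1.080000, y=2.492823: f=2.880706 → y ← 2.492823 + 0.54·2.880706 = 4.048404
y(1.62) ≈ 4.0484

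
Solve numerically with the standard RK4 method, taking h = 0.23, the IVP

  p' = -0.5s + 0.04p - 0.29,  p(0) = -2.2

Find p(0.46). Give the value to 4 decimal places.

-2.4287

RK4: k1 = f(s_n, p_n); k2 = f(s_n + h/2, p_n + (h/2)·k1); k3 = f(s_n + h/2, p_n + (h/2)·k2); k4 = f(s_n + h, p_n + h·k3); p_{n+1} = p_n + (h/6)·(k1 + 2k2 + 2k3 + k4).
s=0.000000, p=-2.200000:
  k1 = f(0.000000, -2.200000) = -0.378000
  k2 = f(0.115000, -2.243470) = -0.437239
  k3 = f(0.115000, -2.250282) = -0.437511
  k4 = f(0.230000, -2.300628) = -0.497025
  p ← -2.200000 + (0.23/6)·(k1 + 2k2 + 2k3 + k4) = -2.300607
s=0.230000, p=-2.300607:
  k1 = f(0.230000, -2.300607) = -0.497024
  k2 = f(0.345000, -2.357765) = -0.556811
  k3 = f(0.345000, -2.364640) = -0.557086
  k4 = f(0.460000, -2.428736) = -0.617149
  p ← -2.300607 + (0.23/6)·(k1 + 2k2 + 2k3 + k4) = -2.428716
p(0.46) ≈ -2.4287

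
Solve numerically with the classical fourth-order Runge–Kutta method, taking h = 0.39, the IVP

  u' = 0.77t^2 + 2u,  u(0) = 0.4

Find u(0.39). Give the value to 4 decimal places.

RK4: k1 = f(t_n, u_n); k2 = f(t_n + h/2, u_n + (h/2)·k1); k3 = f(t_n + h/2, u_n + (h/2)·k2); k4 = f(t_n + h, u_n + h·k3); u_{n+1} = u_n + (h/6)·(k1 + 2k2 + 2k3 + k4).
t=0.000000, u=0.400000:
  k1 = f(0.000000, 0.400000) = 0.800000
  k2 = f(0.195000, 0.556000) = 1.141279
  k3 = f(0.195000, 0.622549) = 1.274378
  k4 = f(0.390000, 0.897007) = 1.911132
  u ← 0.400000 + (0.39/6)·(k1 + 2k2 + 2k3 + k4) = 0.890259
u(0.39) ≈ 0.8903

0.8903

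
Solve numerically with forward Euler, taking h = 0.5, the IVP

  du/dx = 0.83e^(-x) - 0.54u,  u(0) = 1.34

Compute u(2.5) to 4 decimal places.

0.6987

Euler: u_{n+1} = u_n + h·f(x_n, u_n).
x=0.000000, u=1.340000: f=0.106400 → u ← 1.340000 + 0.5·0.106400 = 1.393200
x=0.500000, u=1.393200: f=-0.248908 → u ← 1.393200 + 0.5·(-0.248908) = 1.268746
x=1.000000, u=1.268746: f=-0.379783 → u ← 1.268746 + 0.5·(-0.379783) = 1.078855
x=1.500000, u=1.078855: f=-0.397384 → u ← 1.078855 + 0.5·(-0.397384) = 0.880163
x=2.000000, u=0.880163: f=-0.362960 → u ← 0.880163 + 0.5·(-0.362960) = 0.698683
u(2.5) ≈ 0.6987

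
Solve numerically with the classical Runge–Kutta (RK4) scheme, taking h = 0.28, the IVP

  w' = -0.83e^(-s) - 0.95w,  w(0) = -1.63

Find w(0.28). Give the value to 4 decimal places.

-1.4262

RK4: k1 = f(s_n, w_n); k2 = f(s_n + h/2, w_n + (h/2)·k1); k3 = f(s_n + h/2, w_n + (h/2)·k2); k4 = f(s_n + h, w_n + h·k3); w_{n+1} = w_n + (h/6)·(k1 + 2k2 + 2k3 + k4).
s=0.000000, w=-1.630000:
  k1 = f(0.000000, -1.630000) = 0.718500
  k2 = f(0.140000, -1.529410) = 0.731372
  k3 = f(0.140000, -1.527608) = 0.729660
  k4 = f(0.280000, -1.425695) = 0.727110
  w ← -1.630000 + (0.28/6)·(k1 + 2k2 + 2k3 + k4) = -1.426175
w(0.28) ≈ -1.4262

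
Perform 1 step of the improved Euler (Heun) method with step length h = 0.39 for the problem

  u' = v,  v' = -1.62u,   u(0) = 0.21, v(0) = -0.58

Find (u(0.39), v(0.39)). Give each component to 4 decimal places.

-0.0421, -0.6412

Heun on (u,v): k1 = f(s_n, state_n); k2 = f(s_n + h, state_n + h·k1); state_{n+1} = state_n + (h/2)·(k1 + k2).
0.000000: (0.210000, -0.580000)
  k1 = (-0.580000, -0.340200)
  predictor → (-0.016200, -0.712678)
  k2 = (-0.712678, 0.026244)
  → (-0.042072, -0.641221)
(u(0.39), v(0.39)) ≈ (-0.0421, -0.6412)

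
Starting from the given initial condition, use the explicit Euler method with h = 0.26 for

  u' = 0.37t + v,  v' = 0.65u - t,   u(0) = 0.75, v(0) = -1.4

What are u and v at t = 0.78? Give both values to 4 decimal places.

-0.2017, -1.3973

Euler on (u,v): u_{n+1} = u_n + h·u', v_{n+1} = v_n + h·v'.
0.000000: (0.750000, -1.400000); f=(-1.400000, 0.487500) → (0.386000, -1.273250)
0.260000: (0.386000, -1.273250); f=(-1.177050, -0.009100) → (0.079967, -1.275616)
0.520000: (0.079967, -1.275616); f=(-1.083216, -0.468021) → (-0.201669, -1.397302)
(u(0.78), v(0.78)) ≈ (-0.2017, -1.3973)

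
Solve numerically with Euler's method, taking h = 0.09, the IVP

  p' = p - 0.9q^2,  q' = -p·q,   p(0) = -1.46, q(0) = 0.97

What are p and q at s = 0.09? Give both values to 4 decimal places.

Euler on (p,q): p_{n+1} = p_n + h·p', q_{n+1} = q_n + h·q'.
0.000000: (-1.460000, 0.970000); f=(-2.306810, 1.416200) → (-1.667613, 1.097458)
(p(0.09), q(0.09)) ≈ (-1.6676, 1.0975)

-1.6676, 1.0975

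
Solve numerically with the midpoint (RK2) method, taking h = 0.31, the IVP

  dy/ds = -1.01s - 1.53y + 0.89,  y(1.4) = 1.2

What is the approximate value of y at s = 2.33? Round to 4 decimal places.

Midpoint: k1 = f(s_n, y_n); k2 = f(s_n + h/2, y_n + (h/2)·k1); y_{n+1} = y_n + h·k2.
s=1.400000, y=1.200000:
  k1 = f(1.400000, 1.200000) = -2.360000
  k2 = f(1.555000, 0.834200) = -1.956876
  y ← 1.200000 + 0.31·(-1.956876) = 0.593368
s=1.710000, y=0.593368:
  k1 = f(1.710000, 0.593368) = -1.744954
  k2 = f(1.865000, 0.322901) = -1.487688
  y ← 0.593368 + 0.31·(-1.487688) = 0.132185
s=2.020000, y=0.132185:
  k1 = f(2.020000, 0.132185) = -1.352443
  k2 = f(2.175000, -0.077444) = -1.188261
  y ← 0.132185 + 0.31·(-1.188261) = -0.236176
y(2.33) ≈ -0.2362

-0.2362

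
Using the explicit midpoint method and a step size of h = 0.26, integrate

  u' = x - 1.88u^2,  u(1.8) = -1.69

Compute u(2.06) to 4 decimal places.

-3.4562

Midpoint: k1 = f(x_n, u_n); k2 = f(x_n + h/2, u_n + (h/2)·k1); u_{n+1} = u_n + h·k2.
x=1.800000, u=-1.690000:
  k1 = f(1.800000, -1.690000) = -3.569468
  k2 = f(1.930000, -2.154031) = -6.792916
  u ← -1.690000 + 0.26·(-6.792916) = -3.456158
u(2.06) ≈ -3.4562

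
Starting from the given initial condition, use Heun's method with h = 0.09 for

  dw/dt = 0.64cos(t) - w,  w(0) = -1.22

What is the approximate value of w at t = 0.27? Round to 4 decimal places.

Heun: k1 = f(t_n, w_n); k2 = f(t_n + h, w_n + h·k1); w_{n+1} = w_n + (h/2)·(k1 + k2).
t=0.000000, w=-1.220000:
  k1 = f(0.000000, -1.220000) = 1.860000
  k2 = f(0.090000, -1.052600) = 1.690010
  w ← -1.220000 + (0.09/2)·(1.860000 + 1.690010) = -1.060250
t=0.090000, w=-1.060250:
  k1 = f(0.090000, -1.060250) = 1.697659
  k2 = f(0.180000, -0.907460) = 1.537120
  w ← -1.060250 + (0.09/2)·(1.697659 + 1.537120) = -0.914684
t=0.180000, w=-0.914684:
  k1 = f(0.180000, -0.914684) = 1.544344
  k2 = f(0.270000, -0.775693) = 1.392507
  w ← -0.914684 + (0.09/2)·(1.544344 + 1.392507) = -0.782526
w(0.27) ≈ -0.7825

-0.7825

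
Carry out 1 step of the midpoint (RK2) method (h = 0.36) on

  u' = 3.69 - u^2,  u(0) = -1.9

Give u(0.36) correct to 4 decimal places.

-1.8516

Midpoint: k1 = f(s_n, u_n); k2 = f(s_n + h/2, u_n + (h/2)·k1); u_{n+1} = u_n + h·k2.
s=0.000000, u=-1.900000:
  k1 = f(0.000000, -1.900000) = 0.080000
  k2 = f(0.180000, -1.885600) = 0.134513
  u ← -1.900000 + 0.36·0.134513 = -1.851575
u(0.36) ≈ -1.8516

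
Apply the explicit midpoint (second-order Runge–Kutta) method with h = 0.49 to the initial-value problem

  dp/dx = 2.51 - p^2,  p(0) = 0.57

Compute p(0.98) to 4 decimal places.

1.3828

Midpoint: k1 = f(x_n, p_n); k2 = f(x_n + h/2, p_n + (h/2)·k1); p_{n+1} = p_n + h·k2.
x=0.000000, p=0.570000:
  k1 = f(0.000000, 0.570000) = 2.185100
  k2 = f(0.245000, 1.105349) = 1.288202
  p ← 0.570000 + 0.49·1.288202 = 1.201219
x=0.490000, p=1.201219:
  k1 = f(0.490000, 1.201219) = 1.067072
  k2 = f(0.735000, 1.462652) = 0.370649
  p ← 1.201219 + 0.49·0.370649 = 1.382837
p(0.98) ≈ 1.3828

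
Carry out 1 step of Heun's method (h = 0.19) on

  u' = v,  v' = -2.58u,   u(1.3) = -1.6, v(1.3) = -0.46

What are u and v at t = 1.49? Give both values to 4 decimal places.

Heun on (u,v): k1 = f(t_n, state_n); k2 = f(t_n + h, state_n + h·k1); state_{n+1} = state_n + (h/2)·(k1 + k2).
1.300000: (-1.600000, -0.460000)
  k1 = (-0.460000, 4.128000)
  predictor → (-1.687400, 0.324320)
  k2 = (0.324320, 4.353492)
  → (-1.612890, 0.345742)
(u(1.49), v(1.49)) ≈ (-1.6129, 0.3457)

-1.6129, 0.3457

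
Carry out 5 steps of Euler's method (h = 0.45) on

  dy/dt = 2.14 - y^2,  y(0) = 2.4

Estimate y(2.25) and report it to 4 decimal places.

1.4628

Euler: y_{n+1} = y_n + h·f(t_n, y_n).
t=0.000000, y=2.400000: f=-3.620000 → y ← 2.400000 + 0.45·(-3.620000) = 0.771000
t=0.450000, y=0.771000: f=1.545559 → y ← 0.771000 + 0.45·1.545559 = 1.466502
t=0.900000, y=1.466502: f=-0.010627 → y ← 1.466502 + 0.45·(-0.010627) = 1.461719
t=1.350000, y=1.461719: f=0.003376 → y ← 1.461719 + 0.45·0.003376 = 1.463239
t=1.800000, y=1.463239: f=-0.001068 → y ← 1.463239 + 0.45·(-0.001068) = 1.462758
y(2.25) ≈ 1.4628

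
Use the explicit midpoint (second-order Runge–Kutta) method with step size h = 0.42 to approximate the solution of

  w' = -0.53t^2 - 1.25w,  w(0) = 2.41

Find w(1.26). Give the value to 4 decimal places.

Midpoint: k1 = f(t_n, w_n); k2 = f(t_n + h/2, w_n + (h/2)·k1); w_{n+1} = w_n + h·k2.
t=0.000000, w=2.410000:
  k1 = f(0.000000, 2.410000) = -3.012500
  k2 = f(0.210000, 1.777375) = -2.245092
  w ← 2.410000 + 0.42·(-2.245092) = 1.467061
t=0.420000, w=1.467061:
  k1 = f(0.420000, 1.467061) = -1.927319
  k2 = f(0.630000, 1.062325) = -1.538263
  w ← 1.467061 + 0.42·(-1.538263) = 0.820991
t=0.840000, w=0.820991:
  k1 = f(0.840000, 0.820991) = -1.400207
  k2 = f(1.050000, 0.526948) = -1.243010
  w ← 0.820991 + 0.42·(-1.243010) = 0.298927
w(1.26) ≈ 0.2989

0.2989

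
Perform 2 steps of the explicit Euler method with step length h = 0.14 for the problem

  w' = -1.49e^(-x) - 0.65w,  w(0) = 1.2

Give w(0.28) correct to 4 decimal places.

Euler: w_{n+1} = w_n + h·f(x_n, w_n).
x=0.000000, w=1.200000: f=-2.270000 → w ← 1.200000 + 0.14·(-2.270000) = 0.882200
x=0.140000, w=0.882200: f=-1.868774 → w ← 0.882200 + 0.14·(-1.868774) = 0.620572
w(0.28) ≈ 0.6206

0.6206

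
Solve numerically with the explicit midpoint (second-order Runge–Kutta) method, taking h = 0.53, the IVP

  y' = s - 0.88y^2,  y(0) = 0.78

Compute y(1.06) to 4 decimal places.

Midpoint: k1 = f(s_n, y_n); k2 = f(s_n + h/2, y_n + (h/2)·k1); y_{n+1} = y_n + h·k2.
s=0.000000, y=0.780000:
  k1 = f(0.000000, 0.780000) = -0.535392
  k2 = f(0.265000, 0.638121) = -0.093335
  y ← 0.780000 + 0.53·(-0.093335) = 0.730533
s=0.530000, y=0.730533:
  k1 = f(0.530000, 0.730533) = 0.060363
  k2 = f(0.795000, 0.746529) = 0.304571
  y ← 0.730533 + 0.53·0.304571 = 0.891955
y(1.06) ≈ 0.8920

0.8920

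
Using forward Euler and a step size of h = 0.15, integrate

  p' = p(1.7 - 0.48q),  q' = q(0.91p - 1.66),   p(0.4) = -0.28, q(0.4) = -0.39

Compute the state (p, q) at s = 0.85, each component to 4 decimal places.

-0.5813, -0.1343

Euler on (p,q): p_{n+1} = p_n + h·p', q_{n+1} = q_n + h·q'.
0.400000: (-0.280000, -0.390000); f=(-0.528416, 0.746772) → (-0.359262, -0.277984)
0.550000: (-0.359262, -0.277984); f=(-0.658683, 0.552335) → (-0.458065, -0.195134)
0.700000: (-0.458065, -0.195134); f=(-0.821615, 0.405262) → (-0.581307, -0.134345)
(p(0.85), q(0.85)) ≈ (-0.5813, -0.1343)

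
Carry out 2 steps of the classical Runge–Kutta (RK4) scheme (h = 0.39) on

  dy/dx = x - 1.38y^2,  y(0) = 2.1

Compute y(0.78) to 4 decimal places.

RK4: k1 = f(x_n, y_n); k2 = f(x_n + h/2, y_n + (h/2)·k1); k3 = f(x_n + h/2, y_n + (h/2)·k2); k4 = f(x_n + h, y_n + h·k3); y_{n+1} = y_n + (h/6)·(k1 + 2k2 + 2k3 + k4).
x=0.000000, y=2.100000:
  k1 = f(0.000000, 2.100000) = -6.085800
  k2 = f(0.195000, 0.913269) = -0.956003
  k3 = f(0.195000, 1.913579) = -4.858265
  k4 = f(0.390000, 0.205277) = 0.331849
  y ← 2.100000 + (0.39/6)·(k1 + 2k2 + 2k3 + k4) = 0.970138
x=0.390000, y=0.970138:
  k1 = f(0.390000, 0.970138) = -0.908812
  k2 = f(0.585000, 0.792920) = -0.282636
  k3 = f(0.585000, 0.915024) = -0.570432
  k4 = f(0.780000, 0.747670) = 0.008566
  y ← 0.970138 + (0.39/6)·(k1 + 2k2 + 2k3 + k4) = 0.800723
y(0.78) ≈ 0.8007

0.8007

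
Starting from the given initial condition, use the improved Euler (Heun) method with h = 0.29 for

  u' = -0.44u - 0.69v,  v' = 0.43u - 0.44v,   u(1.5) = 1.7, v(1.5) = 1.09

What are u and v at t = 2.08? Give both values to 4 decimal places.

0.9184, 1.1217

Heun on (u,v): k1 = f(t_n, state_n); k2 = f(t_n + h, state_n + h·k1); state_{n+1} = state_n + (h/2)·(k1 + k2).
1.500000: (1.700000, 1.090000)
  k1 = (-1.500100, 0.251400)
  predictor → (1.264971, 1.162906)
  k2 = (-1.358992, 0.032259)
  → (1.285432, 1.131131)
1.790000: (1.285432, 1.131131)
  k1 = (-1.346070, 0.055038)
  predictor → (0.895071, 1.147092)
  k2 = (-1.185325, -0.119840)
  → (0.918379, 1.121734)
(u(2.08), v(2.08)) ≈ (0.9184, 1.1217)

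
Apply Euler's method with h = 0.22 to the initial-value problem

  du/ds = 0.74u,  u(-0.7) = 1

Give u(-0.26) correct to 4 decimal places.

Euler: u_{n+1} = u_n + h·f(s_n, u_n).
s=-0.700000, u=1.000000: f=0.740000 → u ← 1.000000 + 0.22·0.740000 = 1.162800
s=-0.480000, u=1.162800: f=0.860472 → u ← 1.162800 + 0.22·0.860472 = 1.352104
u(-0.26) ≈ 1.3521

1.3521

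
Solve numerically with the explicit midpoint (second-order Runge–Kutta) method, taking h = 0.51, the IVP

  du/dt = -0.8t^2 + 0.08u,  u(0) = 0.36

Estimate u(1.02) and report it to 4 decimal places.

0.1220

Midpoint: k1 = f(t_n, u_n); k2 = f(t_n + h/2, u_n + (h/2)·k1); u_{n+1} = u_n + h·k2.
t=0.000000, u=0.360000:
  k1 = f(0.000000, 0.360000) = 0.028800
  k2 = f(0.255000, 0.367344) = -0.022632
  u ← 0.360000 + 0.51·(-0.022632) = 0.348457
t=0.510000, u=0.348457:
  k1 = f(0.510000, 0.348457) = -0.180203
  k2 = f(0.765000, 0.302506) = -0.443980
  u ← 0.348457 + 0.51·(-0.443980) = 0.122028
u(1.02) ≈ 0.1220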